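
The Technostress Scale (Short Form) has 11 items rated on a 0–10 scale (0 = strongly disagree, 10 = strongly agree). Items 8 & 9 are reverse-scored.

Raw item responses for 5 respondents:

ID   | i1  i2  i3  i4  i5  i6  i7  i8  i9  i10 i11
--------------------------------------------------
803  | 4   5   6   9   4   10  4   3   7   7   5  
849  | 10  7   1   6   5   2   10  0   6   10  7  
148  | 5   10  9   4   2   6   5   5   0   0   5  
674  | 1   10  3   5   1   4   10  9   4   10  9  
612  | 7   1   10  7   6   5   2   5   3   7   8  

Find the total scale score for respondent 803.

64

Respondent 803 raw: 4, 5, 6, 9, 4, 10, 4, 3, 7, 7, 5.
Reverse-coded (reverse-coded value = 10 − response):
  item 1: 4
  item 2: 5
  item 3: 6
  item 4: 9
  item 5: 4
  item 6: 10
  item 7: 4
  item 8: 10 − 3 = 7
  item 9: 10 − 7 = 3
  item 10: 7
  item 11: 5
Sum = 4 + 5 + 6 + 9 + 4 + 10 + 4 + 7 + 3 + 7 + 5 = 64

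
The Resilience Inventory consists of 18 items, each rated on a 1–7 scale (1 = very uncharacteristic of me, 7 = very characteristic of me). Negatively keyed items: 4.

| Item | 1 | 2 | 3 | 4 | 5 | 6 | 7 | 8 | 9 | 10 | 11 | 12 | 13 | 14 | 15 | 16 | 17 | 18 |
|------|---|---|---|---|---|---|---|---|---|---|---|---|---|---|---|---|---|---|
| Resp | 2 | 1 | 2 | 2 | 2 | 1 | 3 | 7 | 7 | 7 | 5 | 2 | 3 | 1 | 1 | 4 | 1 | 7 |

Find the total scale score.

62

Negatively keyed items use 8 − raw:
  item 4: 8 − 2 = 6
Scored items: 2, 1, 2, 6, 2, 1, 3, 7, 7, 7, 5, 2, 3, 1, 1, 4, 1, 7
Total = 2 + 1 + 2 + 6 + 2 + 1 + 3 + 7 + 7 + 7 + 5 + 2 + 3 + 1 + 1 + 4 + 1 + 7 = 62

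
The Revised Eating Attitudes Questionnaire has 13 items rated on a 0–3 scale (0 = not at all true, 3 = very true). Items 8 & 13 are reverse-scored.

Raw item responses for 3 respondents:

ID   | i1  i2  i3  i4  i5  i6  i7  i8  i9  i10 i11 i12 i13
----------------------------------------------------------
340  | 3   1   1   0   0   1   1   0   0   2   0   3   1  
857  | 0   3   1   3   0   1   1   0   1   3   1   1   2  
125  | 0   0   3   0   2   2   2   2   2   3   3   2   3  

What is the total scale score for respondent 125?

20

Respondent 125 raw: 0, 0, 3, 0, 2, 2, 2, 2, 2, 3, 3, 2, 3.
Reverse-coded (on a 0–3 scale, reversed = 3 − raw):
  item 1: 0
  item 2: 0
  item 3: 3
  item 4: 0
  item 5: 2
  item 6: 2
  item 7: 2
  item 8: 3 − 2 = 1
  item 9: 2
  item 10: 3
  item 11: 3
  item 12: 2
  item 13: 3 − 3 = 0
Sum = 0 + 0 + 3 + 0 + 2 + 2 + 2 + 1 + 2 + 3 + 3 + 2 + 0 = 20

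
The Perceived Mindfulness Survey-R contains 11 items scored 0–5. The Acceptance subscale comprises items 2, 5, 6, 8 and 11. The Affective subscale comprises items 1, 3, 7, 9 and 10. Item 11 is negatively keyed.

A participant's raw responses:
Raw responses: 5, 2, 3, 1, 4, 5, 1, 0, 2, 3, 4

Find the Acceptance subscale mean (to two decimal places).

2.40

Acceptance items: 2, 5, 6, 8, 11.
Of these, item 11 is negatively keyed; on a 0–5 scale, reversed = 5 − raw.
  item 2: 2
  item 5: 4
  item 6: 5
  item 8: 0
  item 11: 5 − 4 = 1
Sum = 2 + 4 + 5 + 0 + 1 = 12
Mean = 12 / 5 = 2.40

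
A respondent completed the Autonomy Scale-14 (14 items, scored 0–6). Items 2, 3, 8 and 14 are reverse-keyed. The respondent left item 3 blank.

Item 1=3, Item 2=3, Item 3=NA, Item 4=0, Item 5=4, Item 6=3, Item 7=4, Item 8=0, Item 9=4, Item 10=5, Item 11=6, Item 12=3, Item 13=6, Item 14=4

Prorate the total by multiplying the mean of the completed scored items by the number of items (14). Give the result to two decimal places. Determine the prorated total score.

Reverse-coded (reverse-coded value = 6 − response):
  item 2: 6 − 3 = 3
  item 8: 6 − 0 = 6
  item 14: 6 − 4 = 2
Completed scored items (13 of 14): 3, 3, 0, 4, 3, 4, 6, 4, 5, 6, 3, 6, 2; sum = 49.
Person mean = 49 / 13 ≈ 3.7692
Prorated total = (49 / 13) × 14 = 52.77 (to 2 dp)

52.77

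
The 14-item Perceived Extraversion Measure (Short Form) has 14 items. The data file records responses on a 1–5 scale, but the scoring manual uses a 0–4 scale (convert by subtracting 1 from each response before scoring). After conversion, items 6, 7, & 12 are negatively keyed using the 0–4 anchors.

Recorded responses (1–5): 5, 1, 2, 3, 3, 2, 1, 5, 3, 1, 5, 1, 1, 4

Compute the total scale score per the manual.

Convert to 0–4: 4, 0, 1, 2, 2, 1, 0, 4, 2, 0, 4, 0, 0, 3
Reverse-coded (reversed = (0+4) − raw = 4 − raw):
  item 6: 4 − 1 = 3
  item 7: 4 − 0 = 4
  item 12: 4 − 0 = 4
Scored: 4, 0, 1, 2, 2, 3, 4, 4, 2, 0, 4, 4, 0, 3
Total = 33

33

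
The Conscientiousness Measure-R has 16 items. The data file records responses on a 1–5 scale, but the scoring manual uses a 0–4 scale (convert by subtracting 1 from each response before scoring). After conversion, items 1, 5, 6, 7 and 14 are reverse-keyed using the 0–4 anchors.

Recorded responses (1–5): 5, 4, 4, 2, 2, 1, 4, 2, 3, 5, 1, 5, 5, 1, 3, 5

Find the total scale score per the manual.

Convert to 0–4: 4, 3, 3, 1, 1, 0, 3, 1, 2, 4, 0, 4, 4, 0, 2, 4
Reverse-coded (reverse-coded value = 4 − response):
  item 1: 4 − 4 = 0
  item 5: 4 − 1 = 3
  item 6: 4 − 0 = 4
  item 7: 4 − 3 = 1
  item 14: 4 − 0 = 4
Scored: 0, 3, 3, 1, 3, 4, 1, 1, 2, 4, 0, 4, 4, 4, 2, 4
Total = 40

40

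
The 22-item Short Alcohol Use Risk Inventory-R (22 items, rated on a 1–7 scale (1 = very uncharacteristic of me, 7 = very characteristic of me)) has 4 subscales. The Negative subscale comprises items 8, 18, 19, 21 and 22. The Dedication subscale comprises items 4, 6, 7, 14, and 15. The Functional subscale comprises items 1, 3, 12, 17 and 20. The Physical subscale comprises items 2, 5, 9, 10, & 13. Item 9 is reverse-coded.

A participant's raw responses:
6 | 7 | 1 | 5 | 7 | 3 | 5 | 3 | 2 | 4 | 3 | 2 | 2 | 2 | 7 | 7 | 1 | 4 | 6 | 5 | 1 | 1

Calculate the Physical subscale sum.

26

Physical items: 2, 5, 9, 10, 13.
Of these, item 9 is reverse-coded; reversed = (1+7) − raw = 8 − raw.
  item 2: 7
  item 5: 7
  item 9: 8 − 2 = 6
  item 10: 4
  item 13: 2
Sum = 7 + 7 + 6 + 4 + 2 = 26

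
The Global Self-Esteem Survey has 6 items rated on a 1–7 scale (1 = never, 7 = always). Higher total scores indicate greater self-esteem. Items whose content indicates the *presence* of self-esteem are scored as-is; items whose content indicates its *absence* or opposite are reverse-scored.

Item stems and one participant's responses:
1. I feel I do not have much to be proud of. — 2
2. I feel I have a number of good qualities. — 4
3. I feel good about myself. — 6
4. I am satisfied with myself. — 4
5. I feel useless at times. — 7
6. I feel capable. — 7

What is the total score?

28

Items 1, 5 describe the absence/opposite of self-esteem → reverse-score.
reverse-coded value = 8 − response.
  item 1: 8 − 2 = 6
  item 2: 4
  item 3: 6
  item 4: 4
  item 5: 8 − 7 = 1
  item 6: 7
Total = 6 + 4 + 6 + 4 + 1 + 7 = 28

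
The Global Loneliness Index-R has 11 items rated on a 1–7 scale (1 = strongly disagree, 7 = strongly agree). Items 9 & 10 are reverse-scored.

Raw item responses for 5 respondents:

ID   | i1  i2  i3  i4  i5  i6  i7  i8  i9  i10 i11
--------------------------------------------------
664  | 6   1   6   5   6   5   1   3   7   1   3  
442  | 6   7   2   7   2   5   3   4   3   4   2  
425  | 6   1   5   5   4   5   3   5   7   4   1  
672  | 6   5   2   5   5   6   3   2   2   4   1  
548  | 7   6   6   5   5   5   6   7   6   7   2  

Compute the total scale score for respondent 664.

Respondent 664 raw: 6, 1, 6, 5, 6, 5, 1, 3, 7, 1, 3.
Reverse-coded (reverse-coded value = 8 − response):
  item 1: 6
  item 2: 1
  item 3: 6
  item 4: 5
  item 5: 6
  item 6: 5
  item 7: 1
  item 8: 3
  item 9: 8 − 7 = 1
  item 10: 8 − 1 = 7
  item 11: 3
Sum = 6 + 1 + 6 + 5 + 6 + 5 + 1 + 3 + 1 + 7 + 3 = 44

44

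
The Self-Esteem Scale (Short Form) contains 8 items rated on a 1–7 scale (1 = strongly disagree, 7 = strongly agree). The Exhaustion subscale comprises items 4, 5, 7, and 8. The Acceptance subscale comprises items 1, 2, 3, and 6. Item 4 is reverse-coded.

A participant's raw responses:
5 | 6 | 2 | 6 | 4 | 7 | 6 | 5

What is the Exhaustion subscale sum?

Exhaustion items: 4, 5, 7, 8.
Of these, item 4 is reverse-coded; reverse-coded value = 8 − response.
  item 4: 8 − 6 = 2
  item 5: 4
  item 7: 6
  item 8: 5
Sum = 2 + 4 + 6 + 5 = 17

17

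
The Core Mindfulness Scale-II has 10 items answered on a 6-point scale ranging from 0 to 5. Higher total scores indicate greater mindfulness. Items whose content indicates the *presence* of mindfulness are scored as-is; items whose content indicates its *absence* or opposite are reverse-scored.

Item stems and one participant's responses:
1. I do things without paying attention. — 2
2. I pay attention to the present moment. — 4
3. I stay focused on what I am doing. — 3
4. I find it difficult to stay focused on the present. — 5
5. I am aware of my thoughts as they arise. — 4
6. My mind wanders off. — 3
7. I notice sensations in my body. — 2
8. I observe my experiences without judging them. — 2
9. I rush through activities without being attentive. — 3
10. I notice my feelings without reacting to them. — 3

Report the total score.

Items 1, 4, 6, 9 describe the absence/opposite of mindfulness → reverse-score.
reversed = (0+5) − raw = 5 − raw.
  item 1: 5 − 2 = 3
  item 2: 4
  item 3: 3
  item 4: 5 − 5 = 0
  item 5: 4
  item 6: 5 − 3 = 2
  item 7: 2
  item 8: 2
  item 9: 5 − 3 = 2
  item 10: 3
Total = 3 + 4 + 3 + 0 + 4 + 2 + 2 + 2 + 2 + 3 = 25

25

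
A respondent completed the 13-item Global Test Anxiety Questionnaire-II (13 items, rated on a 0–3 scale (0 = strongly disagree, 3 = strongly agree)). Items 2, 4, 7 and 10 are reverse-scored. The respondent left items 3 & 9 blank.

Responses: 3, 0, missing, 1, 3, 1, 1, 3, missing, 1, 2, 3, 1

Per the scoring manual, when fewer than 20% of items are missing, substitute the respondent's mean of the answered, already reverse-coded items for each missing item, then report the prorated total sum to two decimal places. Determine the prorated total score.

29.55

Reverse-coded (reversed = (0+3) − raw = 3 − raw):
  item 2: 3 − 0 = 3
  item 4: 3 − 1 = 2
  item 7: 3 − 1 = 2
  item 10: 3 − 1 = 2
Completed scored items (11 of 13): 3, 3, 2, 3, 1, 2, 3, 2, 2, 3, 1; sum = 25.
Person mean = 25 / 11 ≈ 2.2727
Prorated total = (25 / 11) × 13 = 29.55 (to 2 dp)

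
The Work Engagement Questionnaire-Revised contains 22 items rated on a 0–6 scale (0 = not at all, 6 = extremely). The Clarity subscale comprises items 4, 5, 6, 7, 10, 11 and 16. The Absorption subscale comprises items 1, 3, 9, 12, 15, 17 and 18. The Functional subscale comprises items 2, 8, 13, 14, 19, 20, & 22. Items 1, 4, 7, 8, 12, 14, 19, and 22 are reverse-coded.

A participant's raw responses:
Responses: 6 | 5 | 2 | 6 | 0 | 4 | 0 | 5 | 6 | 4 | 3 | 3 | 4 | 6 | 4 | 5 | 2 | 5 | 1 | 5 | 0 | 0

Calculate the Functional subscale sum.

26

Functional items: 2, 8, 13, 14, 19, 20, 22.
Of these, items 8, 14, 19, and 22 are reverse-coded; reverse-coded value = 6 − response.
  item 2: 5
  item 8: 6 − 5 = 1
  item 13: 4
  item 14: 6 − 6 = 0
  item 19: 6 − 1 = 5
  item 20: 5
  item 22: 6 − 0 = 6
Sum = 5 + 1 + 4 + 0 + 5 + 5 + 6 = 26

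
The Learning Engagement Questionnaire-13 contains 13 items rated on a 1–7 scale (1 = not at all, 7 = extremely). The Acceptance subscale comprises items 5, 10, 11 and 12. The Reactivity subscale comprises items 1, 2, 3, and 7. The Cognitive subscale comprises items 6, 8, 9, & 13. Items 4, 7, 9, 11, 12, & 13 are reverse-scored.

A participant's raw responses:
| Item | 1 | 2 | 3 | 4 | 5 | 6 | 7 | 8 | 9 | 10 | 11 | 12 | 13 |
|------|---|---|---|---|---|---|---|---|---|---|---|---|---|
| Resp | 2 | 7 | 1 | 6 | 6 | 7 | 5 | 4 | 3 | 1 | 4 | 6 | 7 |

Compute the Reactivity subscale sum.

13

Reactivity items: 1, 2, 3, 7.
Of these, item 7 is reverse-scored; on a 1–7 scale, reversed = 8 − raw.
  item 1: 2
  item 2: 7
  item 3: 1
  item 7: 8 − 5 = 3
Sum = 2 + 7 + 1 + 3 = 13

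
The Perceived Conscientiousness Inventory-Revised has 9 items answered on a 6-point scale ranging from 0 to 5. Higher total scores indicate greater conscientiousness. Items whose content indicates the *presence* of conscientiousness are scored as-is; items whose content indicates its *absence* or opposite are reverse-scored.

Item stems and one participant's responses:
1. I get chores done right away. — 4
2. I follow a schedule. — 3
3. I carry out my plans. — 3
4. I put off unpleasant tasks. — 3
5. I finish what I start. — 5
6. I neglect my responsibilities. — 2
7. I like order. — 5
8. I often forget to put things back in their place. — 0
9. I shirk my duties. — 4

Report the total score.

31

Items 4, 6, 8, 9 describe the absence/opposite of conscientiousness → reverse-score.
reversed = (0+5) − raw = 5 − raw.
  item 1: 4
  item 2: 3
  item 3: 3
  item 4: 5 − 3 = 2
  item 5: 5
  item 6: 5 − 2 = 3
  item 7: 5
  item 8: 5 − 0 = 5
  item 9: 5 − 4 = 1
Total = 4 + 3 + 3 + 2 + 5 + 3 + 5 + 5 + 1 = 31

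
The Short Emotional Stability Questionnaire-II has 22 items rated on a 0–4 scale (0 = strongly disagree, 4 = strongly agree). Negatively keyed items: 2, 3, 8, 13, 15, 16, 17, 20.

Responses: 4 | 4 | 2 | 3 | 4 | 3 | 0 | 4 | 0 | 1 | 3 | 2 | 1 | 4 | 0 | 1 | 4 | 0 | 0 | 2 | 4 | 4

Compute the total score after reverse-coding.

46

Reversing items 2, 3, 8, 13, 15, 16, 17, and 20 with 4 − raw:
Total = 4 + (4−4) + (4−2) + 3 + 4 + 3 + 0 + (4−4) + 0 + 1 + 3 + 2 + (4−1) + 4 + (4−0) + (4−1) + (4−4) + 0 + 0 + (4−2) + 4 + 4
      = 4 + 0 + 2 + 3 + 4 + 3 + 0 + 0 + 0 + 1 + 3 + 2 + 3 + 4 + 4 + 3 + 0 + 0 + 0 + 2 + 4 + 4 = 46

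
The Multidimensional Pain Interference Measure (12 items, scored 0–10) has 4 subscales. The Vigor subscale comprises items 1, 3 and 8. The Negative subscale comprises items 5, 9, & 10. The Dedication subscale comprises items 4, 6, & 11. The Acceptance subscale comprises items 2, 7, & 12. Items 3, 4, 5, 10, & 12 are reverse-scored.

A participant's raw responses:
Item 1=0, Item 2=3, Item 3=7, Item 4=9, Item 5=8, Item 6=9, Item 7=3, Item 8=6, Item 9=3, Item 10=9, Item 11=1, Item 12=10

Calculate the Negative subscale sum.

Negative items: 5, 9, 10.
Of these, items 5 and 10 are reverse-scored; on a 0–10 scale, reversed = 10 − raw.
  item 5: 10 − 8 = 2
  item 9: 3
  item 10: 10 − 9 = 1
Sum = 2 + 3 + 1 = 6

6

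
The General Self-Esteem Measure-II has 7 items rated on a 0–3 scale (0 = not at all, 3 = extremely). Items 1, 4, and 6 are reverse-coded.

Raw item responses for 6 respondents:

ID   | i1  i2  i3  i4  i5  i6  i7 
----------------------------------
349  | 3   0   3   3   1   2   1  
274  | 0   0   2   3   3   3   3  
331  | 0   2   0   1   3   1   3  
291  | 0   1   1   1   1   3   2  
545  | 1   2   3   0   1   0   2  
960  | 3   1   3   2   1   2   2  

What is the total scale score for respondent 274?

Respondent 274 raw: 0, 0, 2, 3, 3, 3, 3.
Reverse-coded (reverse-coded value = 3 − response):
  item 1: 3 − 0 = 3
  item 2: 0
  item 3: 2
  item 4: 3 − 3 = 0
  item 5: 3
  item 6: 3 − 3 = 0
  item 7: 3
Sum = 3 + 0 + 2 + 0 + 3 + 0 + 3 = 11

11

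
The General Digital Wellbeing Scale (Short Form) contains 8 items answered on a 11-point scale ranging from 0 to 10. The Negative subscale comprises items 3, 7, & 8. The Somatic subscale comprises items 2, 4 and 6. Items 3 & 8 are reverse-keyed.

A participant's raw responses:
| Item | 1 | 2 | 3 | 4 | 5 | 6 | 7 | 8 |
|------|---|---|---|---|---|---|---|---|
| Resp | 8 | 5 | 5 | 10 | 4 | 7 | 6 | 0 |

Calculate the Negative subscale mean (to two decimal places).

Negative items: 3, 7, 8.
Of these, items 3 & 8 are reverse-keyed; reverse-coded value = 10 − response.
  item 3: 10 − 5 = 5
  item 7: 6
  item 8: 10 − 0 = 10
Sum = 5 + 6 + 10 = 21
Mean = 21 / 3 = 7.00

7.00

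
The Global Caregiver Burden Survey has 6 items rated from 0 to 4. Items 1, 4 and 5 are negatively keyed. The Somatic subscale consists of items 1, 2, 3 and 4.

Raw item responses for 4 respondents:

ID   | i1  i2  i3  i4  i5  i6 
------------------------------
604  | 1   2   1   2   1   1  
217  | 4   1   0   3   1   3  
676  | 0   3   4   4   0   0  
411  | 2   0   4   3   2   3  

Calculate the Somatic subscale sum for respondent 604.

8

Respondent 604 raw: 1, 2, 1, 2, 1, 1.
Somatic items: 1, 2, 3, 4.
Reverse-coded (reverse-coded value = 4 − response):
  item 1: 4 − 1 = 3
  item 2: 2
  item 3: 1
  item 4: 4 − 2 = 2
Sum = 3 + 2 + 1 + 2 = 8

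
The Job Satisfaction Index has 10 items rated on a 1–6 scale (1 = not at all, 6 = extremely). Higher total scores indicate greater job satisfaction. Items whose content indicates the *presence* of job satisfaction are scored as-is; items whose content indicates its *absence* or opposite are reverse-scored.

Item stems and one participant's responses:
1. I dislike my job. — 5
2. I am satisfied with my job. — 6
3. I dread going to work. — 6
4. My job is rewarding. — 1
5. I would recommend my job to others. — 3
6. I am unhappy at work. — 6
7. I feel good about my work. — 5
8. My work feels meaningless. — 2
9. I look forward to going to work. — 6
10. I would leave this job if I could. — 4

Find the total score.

Items 1, 3, 6, 8, 10 describe the absence/opposite of job satisfaction → reverse-score.
reverse-coded value = 7 − response.
  item 1: 7 − 5 = 2
  item 2: 6
  item 3: 7 − 6 = 1
  item 4: 1
  item 5: 3
  item 6: 7 − 6 = 1
  item 7: 5
  item 8: 7 − 2 = 5
  item 9: 6
  item 10: 7 − 4 = 3
Total = 2 + 6 + 1 + 1 + 3 + 1 + 5 + 5 + 6 + 3 = 33

33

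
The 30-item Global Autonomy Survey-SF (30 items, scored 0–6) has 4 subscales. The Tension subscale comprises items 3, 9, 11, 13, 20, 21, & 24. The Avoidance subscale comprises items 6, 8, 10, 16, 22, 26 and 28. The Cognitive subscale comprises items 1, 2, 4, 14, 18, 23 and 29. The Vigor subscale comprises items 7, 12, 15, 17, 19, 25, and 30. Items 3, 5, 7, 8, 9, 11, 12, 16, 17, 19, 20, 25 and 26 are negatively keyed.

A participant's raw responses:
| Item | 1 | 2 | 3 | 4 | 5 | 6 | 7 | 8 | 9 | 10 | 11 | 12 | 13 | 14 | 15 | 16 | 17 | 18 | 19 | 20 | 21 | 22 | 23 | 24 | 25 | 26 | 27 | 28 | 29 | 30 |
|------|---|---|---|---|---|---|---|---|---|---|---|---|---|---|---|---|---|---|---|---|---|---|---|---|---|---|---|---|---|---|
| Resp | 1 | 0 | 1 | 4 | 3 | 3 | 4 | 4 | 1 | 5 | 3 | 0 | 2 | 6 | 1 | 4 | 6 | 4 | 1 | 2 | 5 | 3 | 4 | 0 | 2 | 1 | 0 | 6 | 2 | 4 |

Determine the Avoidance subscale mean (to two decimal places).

3.71

Avoidance items: 6, 8, 10, 16, 22, 26, 28.
Of these, items 8, 16 and 26 are negatively keyed; on a 0–6 scale, reversed = 6 − raw.
  item 6: 3
  item 8: 6 − 4 = 2
  item 10: 5
  item 16: 6 − 4 = 2
  item 22: 3
  item 26: 6 − 1 = 5
  item 28: 6
Sum = 3 + 2 + 5 + 2 + 3 + 5 + 6 = 26
Mean = 26 / 7 = 3.71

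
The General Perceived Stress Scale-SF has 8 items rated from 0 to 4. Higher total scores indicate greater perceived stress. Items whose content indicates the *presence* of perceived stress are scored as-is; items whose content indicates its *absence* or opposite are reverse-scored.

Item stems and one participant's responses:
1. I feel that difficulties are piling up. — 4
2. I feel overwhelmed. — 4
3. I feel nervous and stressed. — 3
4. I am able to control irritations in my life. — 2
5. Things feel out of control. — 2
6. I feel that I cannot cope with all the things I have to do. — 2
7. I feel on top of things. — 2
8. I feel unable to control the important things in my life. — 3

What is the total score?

Items 4, 7 describe the absence/opposite of perceived stress → reverse-score.
on a 0–4 scale, reversed = 4 − raw.
  item 1: 4
  item 2: 4
  item 3: 3
  item 4: 4 − 2 = 2
  item 5: 2
  item 6: 2
  item 7: 4 − 2 = 2
  item 8: 3
Total = 4 + 4 + 3 + 2 + 2 + 2 + 2 + 3 = 22

22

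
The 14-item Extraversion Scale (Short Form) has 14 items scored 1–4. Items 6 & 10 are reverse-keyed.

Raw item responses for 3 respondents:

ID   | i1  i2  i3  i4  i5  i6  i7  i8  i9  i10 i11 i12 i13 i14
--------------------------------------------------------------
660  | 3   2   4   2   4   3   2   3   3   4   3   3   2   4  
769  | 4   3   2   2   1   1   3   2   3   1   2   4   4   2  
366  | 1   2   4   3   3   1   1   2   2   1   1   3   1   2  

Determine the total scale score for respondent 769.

Respondent 769 raw: 4, 3, 2, 2, 1, 1, 3, 2, 3, 1, 2, 4, 4, 2.
Reverse-coded (reverse-coded value = 5 − response):
  item 1: 4
  item 2: 3
  item 3: 2
  item 4: 2
  item 5: 1
  item 6: 5 − 1 = 4
  item 7: 3
  item 8: 2
  item 9: 3
  item 10: 5 − 1 = 4
  item 11: 2
  item 12: 4
  item 13: 4
  item 14: 2
Sum = 4 + 3 + 2 + 2 + 1 + 4 + 3 + 2 + 3 + 4 + 2 + 4 + 4 + 2 = 40

40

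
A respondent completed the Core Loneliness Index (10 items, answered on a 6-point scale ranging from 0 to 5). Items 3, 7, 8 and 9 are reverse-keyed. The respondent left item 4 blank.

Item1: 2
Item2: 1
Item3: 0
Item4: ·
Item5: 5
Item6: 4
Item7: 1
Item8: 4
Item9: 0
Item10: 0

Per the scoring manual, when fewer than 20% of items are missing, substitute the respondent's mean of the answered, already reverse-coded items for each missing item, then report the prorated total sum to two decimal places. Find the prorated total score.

30.00

Reverse-coded (reversed = (0+5) − raw = 5 − raw):
  item 3: 5 − 0 = 5
  item 7: 5 − 1 = 4
  item 8: 5 − 4 = 1
  item 9: 5 − 0 = 5
Completed scored items (9 of 10): 2, 1, 5, 5, 4, 4, 1, 5, 0; sum = 27.
Person mean = 27 / 9 ≈ 3.0000
Prorated total = (27 / 9) × 10 = 30.00 (to 2 dp)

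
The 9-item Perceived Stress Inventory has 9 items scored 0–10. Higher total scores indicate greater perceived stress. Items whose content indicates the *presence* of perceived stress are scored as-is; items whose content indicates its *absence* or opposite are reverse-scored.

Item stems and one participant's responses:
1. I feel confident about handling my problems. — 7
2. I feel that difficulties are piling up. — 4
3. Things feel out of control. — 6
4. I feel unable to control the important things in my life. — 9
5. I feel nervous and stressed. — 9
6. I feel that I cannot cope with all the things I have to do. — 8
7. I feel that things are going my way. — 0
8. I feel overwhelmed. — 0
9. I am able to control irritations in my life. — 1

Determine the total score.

58

Items 1, 7, 9 describe the absence/opposite of perceived stress → reverse-score.
reversed = (0+10) − raw = 10 − raw.
  item 1: 10 − 7 = 3
  item 2: 4
  item 3: 6
  item 4: 9
  item 5: 9
  item 6: 8
  item 7: 10 − 0 = 10
  item 8: 0
  item 9: 10 − 1 = 9
Total = 3 + 4 + 6 + 9 + 9 + 8 + 10 + 0 + 9 = 58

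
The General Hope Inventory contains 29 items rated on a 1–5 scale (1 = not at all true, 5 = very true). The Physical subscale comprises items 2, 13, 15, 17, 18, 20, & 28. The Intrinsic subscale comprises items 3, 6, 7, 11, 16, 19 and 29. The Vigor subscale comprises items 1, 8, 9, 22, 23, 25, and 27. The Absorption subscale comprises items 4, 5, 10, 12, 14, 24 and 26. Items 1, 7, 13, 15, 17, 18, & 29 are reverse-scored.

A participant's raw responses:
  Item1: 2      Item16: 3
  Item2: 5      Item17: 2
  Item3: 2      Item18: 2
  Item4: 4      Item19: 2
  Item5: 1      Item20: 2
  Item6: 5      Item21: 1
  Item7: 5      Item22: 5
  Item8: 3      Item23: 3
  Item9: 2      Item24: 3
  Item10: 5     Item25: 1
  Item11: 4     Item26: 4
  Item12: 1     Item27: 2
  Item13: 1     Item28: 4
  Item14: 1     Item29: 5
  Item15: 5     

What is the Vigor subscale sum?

20

Vigor items: 1, 8, 9, 22, 23, 25, 27.
Of these, item 1 is reverse-scored; reversed = (1+5) − raw = 6 − raw.
  item 1: 6 − 2 = 4
  item 8: 3
  item 9: 2
  item 22: 5
  item 23: 3
  item 25: 1
  item 27: 2
Sum = 4 + 3 + 2 + 5 + 3 + 1 + 2 = 20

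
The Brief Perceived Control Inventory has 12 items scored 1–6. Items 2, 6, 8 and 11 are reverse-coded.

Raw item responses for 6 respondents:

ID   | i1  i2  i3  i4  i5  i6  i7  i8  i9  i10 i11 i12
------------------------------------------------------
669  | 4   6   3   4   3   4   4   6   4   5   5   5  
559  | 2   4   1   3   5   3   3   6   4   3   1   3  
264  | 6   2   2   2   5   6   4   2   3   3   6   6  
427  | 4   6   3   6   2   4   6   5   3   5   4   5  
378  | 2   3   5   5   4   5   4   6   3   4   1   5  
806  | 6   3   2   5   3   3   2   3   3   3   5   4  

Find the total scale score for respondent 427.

43

Respondent 427 raw: 4, 6, 3, 6, 2, 4, 6, 5, 3, 5, 4, 5.
Reverse-coded (on a 1–6 scale, reversed = 7 − raw):
  item 1: 4
  item 2: 7 − 6 = 1
  item 3: 3
  item 4: 6
  item 5: 2
  item 6: 7 − 4 = 3
  item 7: 6
  item 8: 7 − 5 = 2
  item 9: 3
  item 10: 5
  item 11: 7 − 4 = 3
  item 12: 5
Sum = 4 + 1 + 3 + 6 + 2 + 3 + 6 + 2 + 3 + 5 + 3 + 5 = 43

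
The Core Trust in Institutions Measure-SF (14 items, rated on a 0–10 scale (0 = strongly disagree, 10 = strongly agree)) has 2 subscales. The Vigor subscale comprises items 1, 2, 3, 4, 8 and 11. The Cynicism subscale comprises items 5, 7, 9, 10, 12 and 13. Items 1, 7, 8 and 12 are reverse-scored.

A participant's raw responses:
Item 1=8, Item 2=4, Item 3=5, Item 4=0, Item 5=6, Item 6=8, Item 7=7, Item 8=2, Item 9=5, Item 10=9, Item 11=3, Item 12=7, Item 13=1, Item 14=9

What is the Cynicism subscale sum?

27

Cynicism items: 5, 7, 9, 10, 12, 13.
Of these, items 7 and 12 are reverse-scored; on a 0–10 scale, reversed = 10 − raw.
  item 5: 6
  item 7: 10 − 7 = 3
  item 9: 5
  item 10: 9
  item 12: 10 − 7 = 3
  item 13: 1
Sum = 6 + 3 + 5 + 9 + 3 + 1 = 27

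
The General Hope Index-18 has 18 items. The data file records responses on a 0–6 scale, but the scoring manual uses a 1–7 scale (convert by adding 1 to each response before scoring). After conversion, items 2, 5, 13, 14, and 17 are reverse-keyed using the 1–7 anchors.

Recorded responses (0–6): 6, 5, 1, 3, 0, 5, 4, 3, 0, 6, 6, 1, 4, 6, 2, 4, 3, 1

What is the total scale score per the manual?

Convert to 1–7: 7, 6, 2, 4, 1, 6, 5, 4, 1, 7, 7, 2, 5, 7, 3, 5, 4, 2
Reverse-coded (reverse-coded value = 8 − response):
  item 2: 8 − 6 = 2
  item 5: 8 − 1 = 7
  item 13: 8 − 5 = 3
  item 14: 8 − 7 = 1
  item 17: 8 − 4 = 4
Scored: 7, 2, 2, 4, 7, 6, 5, 4, 1, 7, 7, 2, 3, 1, 3, 5, 4, 2
Total = 72

72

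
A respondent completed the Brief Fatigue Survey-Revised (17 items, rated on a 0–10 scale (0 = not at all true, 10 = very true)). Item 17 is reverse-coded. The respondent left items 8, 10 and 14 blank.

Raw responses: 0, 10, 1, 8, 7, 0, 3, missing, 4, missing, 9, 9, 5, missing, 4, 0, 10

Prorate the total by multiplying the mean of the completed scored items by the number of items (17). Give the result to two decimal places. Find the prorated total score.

72.86

Reverse-coded (reversed = (0+10) − raw = 10 − raw):
  item 17: 10 − 10 = 0
Completed scored items (14 of 17): 0, 10, 1, 8, 7, 0, 3, 4, 9, 9, 5, 4, 0, 0; sum = 60.
Person mean = 60 / 14 ≈ 4.2857
Prorated total = (60 / 14) × 17 = 72.86 (to 2 dp)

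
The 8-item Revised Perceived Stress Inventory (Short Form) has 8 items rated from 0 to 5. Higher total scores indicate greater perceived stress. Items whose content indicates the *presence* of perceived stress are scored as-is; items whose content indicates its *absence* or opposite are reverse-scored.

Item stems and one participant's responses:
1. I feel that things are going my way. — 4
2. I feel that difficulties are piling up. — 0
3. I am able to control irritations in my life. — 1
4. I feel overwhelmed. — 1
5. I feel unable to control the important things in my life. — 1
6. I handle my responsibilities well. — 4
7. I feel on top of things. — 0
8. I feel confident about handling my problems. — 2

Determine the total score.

16

Items 1, 3, 6, 7, 8 describe the absence/opposite of perceived stress → reverse-score.
reverse-coded value = 5 − response.
  item 1: 5 − 4 = 1
  item 2: 0
  item 3: 5 − 1 = 4
  item 4: 1
  item 5: 1
  item 6: 5 − 4 = 1
  item 7: 5 − 0 = 5
  item 8: 5 − 2 = 3
Total = 1 + 0 + 4 + 1 + 1 + 1 + 5 + 3 = 16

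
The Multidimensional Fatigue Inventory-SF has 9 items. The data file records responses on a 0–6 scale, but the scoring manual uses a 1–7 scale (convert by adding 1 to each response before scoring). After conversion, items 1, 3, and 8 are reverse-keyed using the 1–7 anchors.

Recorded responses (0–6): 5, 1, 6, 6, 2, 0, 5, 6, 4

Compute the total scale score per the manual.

28

Convert to 1–7: 6, 2, 7, 7, 3, 1, 6, 7, 5
Reverse-coded (reverse-coded value = 8 − response):
  item 1: 8 − 6 = 2
  item 3: 8 − 7 = 1
  item 8: 8 − 7 = 1
Scored: 2, 2, 1, 7, 3, 1, 6, 1, 5
Total = 28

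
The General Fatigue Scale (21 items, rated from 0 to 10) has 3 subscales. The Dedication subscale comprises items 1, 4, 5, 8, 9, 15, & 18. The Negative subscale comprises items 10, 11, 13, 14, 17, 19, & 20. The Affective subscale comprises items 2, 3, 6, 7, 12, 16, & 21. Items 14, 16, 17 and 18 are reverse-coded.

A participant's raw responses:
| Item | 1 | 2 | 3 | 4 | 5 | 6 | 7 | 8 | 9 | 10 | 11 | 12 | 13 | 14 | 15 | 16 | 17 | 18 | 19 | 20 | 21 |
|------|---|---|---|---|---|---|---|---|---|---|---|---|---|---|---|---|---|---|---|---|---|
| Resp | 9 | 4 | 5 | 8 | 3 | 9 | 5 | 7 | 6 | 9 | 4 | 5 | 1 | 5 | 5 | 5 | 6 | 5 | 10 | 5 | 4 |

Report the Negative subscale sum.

Negative items: 10, 11, 13, 14, 17, 19, 20.
Of these, items 14 & 17 are reverse-coded; on a 0–10 scale, reversed = 10 − raw.
  item 10: 9
  item 11: 4
  item 13: 1
  item 14: 10 − 5 = 5
  item 17: 10 − 6 = 4
  item 19: 10
  item 20: 5
Sum = 9 + 4 + 1 + 5 + 4 + 10 + 5 = 38

38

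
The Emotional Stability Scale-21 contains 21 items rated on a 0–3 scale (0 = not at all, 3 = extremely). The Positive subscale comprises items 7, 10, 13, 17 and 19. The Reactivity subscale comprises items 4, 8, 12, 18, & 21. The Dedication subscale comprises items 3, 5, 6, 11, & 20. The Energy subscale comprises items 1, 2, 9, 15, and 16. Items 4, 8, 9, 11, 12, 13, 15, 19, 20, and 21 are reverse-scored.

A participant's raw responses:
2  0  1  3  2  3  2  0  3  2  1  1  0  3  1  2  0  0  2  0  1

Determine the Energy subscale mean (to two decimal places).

Energy items: 1, 2, 9, 15, 16.
Of these, items 9 and 15 are reverse-scored; reversed = (0+3) − raw = 3 − raw.
  item 1: 2
  item 2: 0
  item 9: 3 − 3 = 0
  item 15: 3 − 1 = 2
  item 16: 2
Sum = 2 + 0 + 0 + 2 + 2 = 6
Mean = 6 / 5 = 1.20

1.20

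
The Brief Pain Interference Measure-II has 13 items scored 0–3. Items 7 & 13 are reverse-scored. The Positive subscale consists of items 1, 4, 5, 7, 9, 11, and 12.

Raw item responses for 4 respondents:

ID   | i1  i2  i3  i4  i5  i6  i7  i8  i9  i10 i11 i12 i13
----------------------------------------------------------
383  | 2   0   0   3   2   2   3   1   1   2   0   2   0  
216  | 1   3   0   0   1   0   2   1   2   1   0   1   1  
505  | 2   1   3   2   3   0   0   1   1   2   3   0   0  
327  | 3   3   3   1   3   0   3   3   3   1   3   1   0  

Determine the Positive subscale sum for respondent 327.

14

Respondent 327 raw: 3, 3, 3, 1, 3, 0, 3, 3, 3, 1, 3, 1, 0.
Positive items: 1, 4, 5, 7, 9, 11, 12.
Reverse-coded (on a 0–3 scale, reversed = 3 − raw):
  item 1: 3
  item 4: 1
  item 5: 3
  item 7: 3 − 3 = 0
  item 9: 3
  item 11: 3
  item 12: 1
Sum = 3 + 1 + 3 + 0 + 3 + 3 + 1 = 14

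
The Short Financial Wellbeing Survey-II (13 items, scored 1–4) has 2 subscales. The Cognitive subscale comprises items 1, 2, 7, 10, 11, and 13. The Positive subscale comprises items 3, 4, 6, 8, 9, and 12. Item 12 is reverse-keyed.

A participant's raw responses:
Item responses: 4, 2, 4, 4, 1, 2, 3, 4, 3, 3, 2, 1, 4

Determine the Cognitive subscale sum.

Cognitive items: 1, 2, 7, 10, 11, 13.
  item 1: 4
  item 2: 2
  item 7: 3
  item 10: 3
  item 11: 2
  item 13: 4
Sum = 4 + 2 + 3 + 3 + 2 + 4 = 18

18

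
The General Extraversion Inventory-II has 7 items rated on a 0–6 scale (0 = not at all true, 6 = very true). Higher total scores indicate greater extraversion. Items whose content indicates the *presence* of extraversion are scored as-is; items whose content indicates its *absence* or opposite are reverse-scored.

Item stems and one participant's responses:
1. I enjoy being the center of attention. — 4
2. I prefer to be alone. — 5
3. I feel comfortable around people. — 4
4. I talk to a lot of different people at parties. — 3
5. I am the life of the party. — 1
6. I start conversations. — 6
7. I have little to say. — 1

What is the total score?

Items 2, 7 describe the absence/opposite of extraversion → reverse-score.
on a 0–6 scale, reversed = 6 − raw.
  item 1: 4
  item 2: 6 − 5 = 1
  item 3: 4
  item 4: 3
  item 5: 1
  item 6: 6
  item 7: 6 − 1 = 5
Total = 4 + 1 + 4 + 3 + 1 + 6 + 5 = 24

24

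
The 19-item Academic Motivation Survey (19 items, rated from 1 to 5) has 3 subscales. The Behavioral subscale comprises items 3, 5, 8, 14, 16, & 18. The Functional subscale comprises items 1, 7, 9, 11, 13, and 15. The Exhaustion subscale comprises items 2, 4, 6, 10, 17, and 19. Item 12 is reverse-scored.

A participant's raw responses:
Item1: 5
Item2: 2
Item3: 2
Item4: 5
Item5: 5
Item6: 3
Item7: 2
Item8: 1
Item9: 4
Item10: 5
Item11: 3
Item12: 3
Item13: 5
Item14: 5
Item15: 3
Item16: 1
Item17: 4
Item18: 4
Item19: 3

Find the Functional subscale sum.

22

Functional items: 1, 7, 9, 11, 13, 15.
  item 1: 5
  item 7: 2
  item 9: 4
  item 11: 3
  item 13: 5
  item 15: 3
Sum = 5 + 2 + 4 + 3 + 5 + 3 = 22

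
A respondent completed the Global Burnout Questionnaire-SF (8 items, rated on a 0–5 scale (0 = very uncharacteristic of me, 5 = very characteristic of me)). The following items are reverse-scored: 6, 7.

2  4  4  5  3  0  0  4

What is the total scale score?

32

Reversing items 6 & 7 with 5 − raw:
Total = 2 + 4 + 4 + 5 + 3 + (5−0) + (5−0) + 4
      = 2 + 4 + 4 + 5 + 3 + 5 + 5 + 4 = 32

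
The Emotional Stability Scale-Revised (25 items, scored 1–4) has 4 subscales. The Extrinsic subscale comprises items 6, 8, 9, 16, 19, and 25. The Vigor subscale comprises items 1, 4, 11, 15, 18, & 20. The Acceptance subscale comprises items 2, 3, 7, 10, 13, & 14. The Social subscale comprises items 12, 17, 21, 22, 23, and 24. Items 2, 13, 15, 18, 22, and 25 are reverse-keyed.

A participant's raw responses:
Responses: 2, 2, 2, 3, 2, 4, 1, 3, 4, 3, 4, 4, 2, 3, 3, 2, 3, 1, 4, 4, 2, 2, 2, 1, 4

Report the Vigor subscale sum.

Vigor items: 1, 4, 11, 15, 18, 20.
Of these, items 15 & 18 are reverse-keyed; reverse-coded value = 5 − response.
  item 1: 2
  item 4: 3
  item 11: 4
  item 15: 5 − 3 = 2
  item 18: 5 − 1 = 4
  item 20: 4
Sum = 2 + 3 + 4 + 2 + 4 + 4 = 19

19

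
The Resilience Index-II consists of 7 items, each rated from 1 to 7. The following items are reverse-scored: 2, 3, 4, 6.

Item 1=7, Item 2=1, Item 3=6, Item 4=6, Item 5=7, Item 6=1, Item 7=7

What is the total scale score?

Raw sum = 35. Reverse-scored items: 2, 3, 4, 6; their raw sum = 14.
Each reversal replaces raw with 8 − raw, changing the total by 8 − 2·raw per item.
Total = 35 + 4·8 − 2·14 = 35 + 32 − 28 = 39

39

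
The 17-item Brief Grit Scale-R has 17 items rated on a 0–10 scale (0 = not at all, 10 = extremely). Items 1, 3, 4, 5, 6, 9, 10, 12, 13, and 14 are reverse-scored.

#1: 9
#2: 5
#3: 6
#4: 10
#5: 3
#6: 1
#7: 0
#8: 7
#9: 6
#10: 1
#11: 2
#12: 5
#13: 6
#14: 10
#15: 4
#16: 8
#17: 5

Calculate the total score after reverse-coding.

74

Raw sum = 88. Reverse-scored items: 1, 3, 4, 5, 6, 9, 10, 12, 13, 14; their raw sum = 57.
Each reversal replaces raw with 10 − raw, changing the total by 10 − 2·raw per item.
Total = 88 + 10·10 − 2·57 = 88 + 100 − 114 = 74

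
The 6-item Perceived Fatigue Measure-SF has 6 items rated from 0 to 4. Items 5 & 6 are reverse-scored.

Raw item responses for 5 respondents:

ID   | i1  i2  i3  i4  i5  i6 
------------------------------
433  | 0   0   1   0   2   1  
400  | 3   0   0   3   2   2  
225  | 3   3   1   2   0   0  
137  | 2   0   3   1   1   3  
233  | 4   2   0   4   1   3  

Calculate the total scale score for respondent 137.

Respondent 137 raw: 2, 0, 3, 1, 1, 3.
Reverse-coded (reversed = (0+4) − raw = 4 − raw):
  item 1: 2
  item 2: 0
  item 3: 3
  item 4: 1
  item 5: 4 − 1 = 3
  item 6: 4 − 3 = 1
Sum = 2 + 0 + 3 + 1 + 3 + 1 = 10

10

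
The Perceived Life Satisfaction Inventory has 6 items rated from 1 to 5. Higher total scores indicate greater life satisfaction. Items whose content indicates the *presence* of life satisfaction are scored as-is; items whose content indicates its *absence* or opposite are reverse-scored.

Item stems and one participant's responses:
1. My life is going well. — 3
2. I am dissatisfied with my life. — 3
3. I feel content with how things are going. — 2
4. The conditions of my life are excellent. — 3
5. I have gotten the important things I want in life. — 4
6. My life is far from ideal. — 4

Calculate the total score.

17

Items 2, 6 describe the absence/opposite of life satisfaction → reverse-score.
reversed = (1+5) − raw = 6 − raw.
  item 1: 3
  item 2: 6 − 3 = 3
  item 3: 2
  item 4: 3
  item 5: 4
  item 6: 6 − 4 = 2
Total = 3 + 3 + 2 + 3 + 4 + 2 = 17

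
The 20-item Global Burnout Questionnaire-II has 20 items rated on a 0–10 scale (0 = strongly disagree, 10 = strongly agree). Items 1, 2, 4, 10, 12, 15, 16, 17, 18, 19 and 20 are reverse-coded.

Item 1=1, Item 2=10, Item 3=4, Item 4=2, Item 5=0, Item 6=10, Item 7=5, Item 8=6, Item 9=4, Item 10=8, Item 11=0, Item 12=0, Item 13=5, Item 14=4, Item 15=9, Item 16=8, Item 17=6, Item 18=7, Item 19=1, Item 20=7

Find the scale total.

89

Reversing items 1, 2, 4, 10, 12, 15, 16, 17, 18, 19 and 20 with 10 − raw:
Total = (10−1) + (10−10) + 4 + (10−2) + 0 + 10 + 5 + 6 + 4 + (10−8) + 0 + (10−0) + 5 + 4 + (10−9) + (10−8) + (10−6) + (10−7) + (10−1) + (10−7)
      = 9 + 0 + 4 + 8 + 0 + 10 + 5 + 6 + 4 + 2 + 0 + 10 + 5 + 4 + 1 + 2 + 4 + 3 + 9 + 3 = 89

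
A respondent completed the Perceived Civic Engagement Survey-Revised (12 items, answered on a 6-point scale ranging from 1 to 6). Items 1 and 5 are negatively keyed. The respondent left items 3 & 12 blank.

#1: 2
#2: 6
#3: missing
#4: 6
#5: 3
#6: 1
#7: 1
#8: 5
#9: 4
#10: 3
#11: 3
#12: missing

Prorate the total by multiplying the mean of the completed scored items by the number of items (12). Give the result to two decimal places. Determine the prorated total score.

Reverse-coded (on a 1–6 scale, reversed = 7 − raw):
  item 1: 7 − 2 = 5
  item 5: 7 − 3 = 4
Completed scored items (10 of 12): 5, 6, 6, 4, 1, 1, 5, 4, 3, 3; sum = 38.
Person mean = 38 / 10 ≈ 3.8000
Prorated total = (38 / 10) × 12 = 45.60 (to 2 dp)

45.60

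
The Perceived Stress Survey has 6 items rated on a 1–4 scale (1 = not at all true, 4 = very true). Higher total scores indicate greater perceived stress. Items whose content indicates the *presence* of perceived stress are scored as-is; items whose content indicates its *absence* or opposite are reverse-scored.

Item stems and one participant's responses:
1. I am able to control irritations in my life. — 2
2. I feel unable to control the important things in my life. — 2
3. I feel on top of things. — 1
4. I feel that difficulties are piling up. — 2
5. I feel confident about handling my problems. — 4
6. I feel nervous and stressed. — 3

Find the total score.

Items 1, 3, 5 describe the absence/opposite of perceived stress → reverse-score.
reverse-coded value = 5 − response.
  item 1: 5 − 2 = 3
  item 2: 2
  item 3: 5 − 1 = 4
  item 4: 2
  item 5: 5 − 4 = 1
  item 6: 3
Total = 3 + 2 + 4 + 2 + 1 + 3 = 15

15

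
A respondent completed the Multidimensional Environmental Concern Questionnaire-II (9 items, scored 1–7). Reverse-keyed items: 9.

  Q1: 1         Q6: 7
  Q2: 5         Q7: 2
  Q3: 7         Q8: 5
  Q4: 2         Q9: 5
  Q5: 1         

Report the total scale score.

33

Raw sum = 35. Reverse-keyed items: 9; their raw sum = 5.
Each reversal replaces raw with 8 − raw, changing the total by 8 − 2·raw per item.
Total = 35 + 1·8 − 2·5 = 35 + 8 − 10 = 33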